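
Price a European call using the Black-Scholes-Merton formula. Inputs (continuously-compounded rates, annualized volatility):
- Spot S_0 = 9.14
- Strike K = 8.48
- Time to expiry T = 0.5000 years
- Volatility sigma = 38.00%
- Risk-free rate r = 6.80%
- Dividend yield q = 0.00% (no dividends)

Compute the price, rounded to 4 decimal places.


Answer: Price = 1.4727

Derivation:
d1 = (ln(S/K) + (r - q + 0.5*sigma^2) * T) / (sigma * sqrt(T)) = 0.53981996
d2 = d1 - sigma * sqrt(T) = 0.27111939
exp(-rT) = 0.96657150; exp(-qT) = 1.00000000
C = S_0 * exp(-qT) * N(d1) - K * exp(-rT) * N(d2)
N(d1) = 0.70533940; N(d2) = 0.60685039
C = 9.1400 * 1.00000000 * 0.70533940 - 8.4800 * 0.96657150 * 0.60685039 = 1.4727


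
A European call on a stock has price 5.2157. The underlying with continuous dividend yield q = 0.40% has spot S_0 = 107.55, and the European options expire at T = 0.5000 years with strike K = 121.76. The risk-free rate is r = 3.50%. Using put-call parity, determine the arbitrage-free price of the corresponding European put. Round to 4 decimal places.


Answer: Put price = 17.5283

Derivation:
Put-call parity: C - P = S_0 * exp(-qT) - K * exp(-rT).
S_0 * exp(-qT) = 107.5500 * 0.99800200 = 107.33511496
K * exp(-rT) = 121.7600 * 0.98265224 = 119.64773621
P = C - S*exp(-qT) + K*exp(-rT)
P = 5.2157 - 107.33511496 + 119.64773621 = 17.5283


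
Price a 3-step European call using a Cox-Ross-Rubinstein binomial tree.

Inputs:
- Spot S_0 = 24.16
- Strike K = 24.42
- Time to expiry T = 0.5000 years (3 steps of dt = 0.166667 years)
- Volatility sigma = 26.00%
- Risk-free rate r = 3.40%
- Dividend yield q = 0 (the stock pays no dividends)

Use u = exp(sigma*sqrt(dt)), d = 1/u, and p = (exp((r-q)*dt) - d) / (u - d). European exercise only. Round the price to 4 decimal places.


Answer: Price = V(0,0) = 1.9847

Derivation:
dt = T/N = 0.166667
u = exp(sigma*sqrt(dt)) = 1.111983; d = 1/u = 0.899295
p = (exp((r-q)*dt) - d) / (u - d) = 0.500207
Discount per step: exp(-r*dt) = 0.994349
Stock lattice S(k, i) with i counting down-moves:
  k=0: S(0,0) = 24.1600
  k=1: S(1,0) = 26.8655; S(1,1) = 21.7270
  k=2: S(2,0) = 29.8740; S(2,1) = 24.1600; S(2,2) = 19.5389
  k=3: S(3,0) = 33.2193; S(3,1) = 26.8655; S(3,2) = 21.7270; S(3,3) = 17.5713
Terminal payoffs V(N, i) = max(S_T - K, 0):
  V(3,0) = 8.799333; V(3,1) = 2.445500; V(3,2) = 0.000000; V(3,3) = 0.000000
Backward induction: V(k, i) = exp(-r*dt) * [p * V(k+1, i) + (1-p) * V(k+1, i+1)].
  V(2,0) = exp(-r*dt) * [p*8.799333 + (1-p)*2.445500] = 5.591957
  V(2,1) = exp(-r*dt) * [p*2.445500 + (1-p)*0.000000] = 1.216345
  V(2,2) = exp(-r*dt) * [p*0.000000 + (1-p)*0.000000] = 0.000000
  V(1,0) = exp(-r*dt) * [p*5.591957 + (1-p)*1.216345] = 3.385818
  V(1,1) = exp(-r*dt) * [p*1.216345 + (1-p)*0.000000] = 0.604987
  V(0,0) = exp(-r*dt) * [p*3.385818 + (1-p)*0.604987] = 1.984701


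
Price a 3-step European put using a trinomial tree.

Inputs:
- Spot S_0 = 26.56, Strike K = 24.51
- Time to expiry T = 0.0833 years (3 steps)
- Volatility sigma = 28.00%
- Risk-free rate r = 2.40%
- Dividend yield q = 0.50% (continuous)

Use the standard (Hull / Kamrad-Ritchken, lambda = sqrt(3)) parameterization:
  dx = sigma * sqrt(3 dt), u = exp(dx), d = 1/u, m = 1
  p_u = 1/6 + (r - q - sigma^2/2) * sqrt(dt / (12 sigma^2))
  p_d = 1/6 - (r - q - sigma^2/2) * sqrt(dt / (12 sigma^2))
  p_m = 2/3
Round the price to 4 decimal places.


dt = T/N = 0.027767; dx = sigma*sqrt(3*dt) = 0.080813
u = exp(dx) = 1.084168; d = 1/u = 0.922366
p_u = 0.163196, p_m = 0.666667, p_d = 0.170137
Discount per step: exp(-r*dt) = 0.999334
Stock lattice S(k, j) with j the centered position index:
  k=0: S(0,+0) = 26.5600
  k=1: S(1,-1) = 24.4980; S(1,+0) = 26.5600; S(1,+1) = 28.7955
  k=2: S(2,-2) = 22.5962; S(2,-1) = 24.4980; S(2,+0) = 26.5600; S(2,+1) = 28.7955; S(2,+2) = 31.2192
  k=3: S(3,-3) = 20.8419; S(3,-2) = 22.5962; S(3,-1) = 24.4980; S(3,+0) = 26.5600; S(3,+1) = 28.7955; S(3,+2) = 31.2192; S(3,+3) = 33.8468
Terminal payoffs V(N, j) = max(K - S_T, 0):
  V(3,-3) = 3.668051; V(3,-2) = 1.913826; V(3,-1) = 0.011952; V(3,+0) = 0.000000; V(3,+1) = 0.000000; V(3,+2) = 0.000000; V(3,+3) = 0.000000
Backward induction: V(k, j) = exp(-r*dt) * [p_u * V(k+1, j+1) + p_m * V(k+1, j) + p_d * V(k+1, j-1)]
  V(2,-2) = exp(-r*dt) * [p_u*0.011952 + p_m*1.913826 + p_d*3.668051] = 1.900639
  V(2,-1) = exp(-r*dt) * [p_u*0.000000 + p_m*0.011952 + p_d*1.913826] = 0.333358
  V(2,+0) = exp(-r*dt) * [p_u*0.000000 + p_m*0.000000 + p_d*0.011952] = 0.002032
  V(2,+1) = exp(-r*dt) * [p_u*0.000000 + p_m*0.000000 + p_d*0.000000] = 0.000000
  V(2,+2) = exp(-r*dt) * [p_u*0.000000 + p_m*0.000000 + p_d*0.000000] = 0.000000
  V(1,-1) = exp(-r*dt) * [p_u*0.002032 + p_m*0.333358 + p_d*1.900639] = 0.545576
  V(1,+0) = exp(-r*dt) * [p_u*0.000000 + p_m*0.002032 + p_d*0.333358] = 0.058033
  V(1,+1) = exp(-r*dt) * [p_u*0.000000 + p_m*0.000000 + p_d*0.002032] = 0.000345
  V(0,+0) = exp(-r*dt) * [p_u*0.000345 + p_m*0.058033 + p_d*0.545576] = 0.131480

Answer: Price = V(0,0) = 0.1315


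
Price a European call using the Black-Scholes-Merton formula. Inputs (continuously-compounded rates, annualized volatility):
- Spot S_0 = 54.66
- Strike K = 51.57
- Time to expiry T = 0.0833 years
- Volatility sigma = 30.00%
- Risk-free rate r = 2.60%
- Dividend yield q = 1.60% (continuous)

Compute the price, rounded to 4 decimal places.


Answer: Price = 3.8046

Derivation:
d1 = (ln(S/K) + (r - q + 0.5*sigma^2) * T) / (sigma * sqrt(T)) = 0.72499179
d2 = d1 - sigma * sqrt(T) = 0.63840657
exp(-rT) = 0.99783654; exp(-qT) = 0.99866809
C = S_0 * exp(-qT) * N(d1) - K * exp(-rT) * N(d2)
N(d1) = 0.76577147; N(d2) = 0.73839547
C = 54.6600 * 0.99866809 * 0.76577147 - 51.5700 * 0.99783654 * 0.73839547 = 3.8046


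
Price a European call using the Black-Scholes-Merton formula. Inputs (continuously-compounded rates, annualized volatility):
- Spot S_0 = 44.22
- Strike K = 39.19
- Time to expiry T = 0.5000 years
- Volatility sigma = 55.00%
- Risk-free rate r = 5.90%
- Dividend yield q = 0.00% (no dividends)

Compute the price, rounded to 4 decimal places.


Answer: Price = 9.8875

Derivation:
d1 = (ln(S/K) + (r - q + 0.5*sigma^2) * T) / (sigma * sqrt(T)) = 0.58080610
d2 = d1 - sigma * sqrt(T) = 0.19189737
exp(-rT) = 0.97093088; exp(-qT) = 1.00000000
C = S_0 * exp(-qT) * N(d1) - K * exp(-rT) * N(d2)
N(d1) = 0.71931443; N(d2) = 0.57608870
C = 44.2200 * 1.00000000 * 0.71931443 - 39.1900 * 0.97093088 * 0.57608870 = 9.8875


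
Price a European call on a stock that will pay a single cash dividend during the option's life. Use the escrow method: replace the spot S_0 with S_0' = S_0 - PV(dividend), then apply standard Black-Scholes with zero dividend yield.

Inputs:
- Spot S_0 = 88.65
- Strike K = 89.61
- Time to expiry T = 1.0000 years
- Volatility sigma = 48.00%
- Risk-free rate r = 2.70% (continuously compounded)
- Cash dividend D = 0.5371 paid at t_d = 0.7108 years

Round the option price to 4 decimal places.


Answer: Price = 17.0828

Derivation:
PV(D) = D * exp(-r * t_d) = 0.5371 * 0.98099139 = 0.52689047
S_0' = S_0 - PV(D) = 88.6500 - 0.52689047 = 88.12310953
d1 = (ln(S_0'/K) + (r + sigma^2/2)*T) / (sigma*sqrt(T)) = 0.26139143
d2 = d1 - sigma*sqrt(T) = -0.21860857
exp(-rT) = 0.97336124
N(d1) = 0.60310467; N(d2) = 0.41347749
C = S_0' * N(d1) - K * exp(-rT) * N(d2) = 88.12310953 * 0.60310467 - 89.6100 * 0.97336124 * 0.41347749 = 17.0828


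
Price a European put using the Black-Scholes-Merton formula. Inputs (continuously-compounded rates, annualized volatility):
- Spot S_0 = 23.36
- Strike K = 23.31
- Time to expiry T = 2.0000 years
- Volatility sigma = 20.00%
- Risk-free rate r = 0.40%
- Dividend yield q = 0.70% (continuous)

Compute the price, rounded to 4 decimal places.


Answer: Price = 2.6404

Derivation:
d1 = (ln(S/K) + (r - q + 0.5*sigma^2) * T) / (sigma * sqrt(T)) = 0.12778376
d2 = d1 - sigma * sqrt(T) = -0.15505895
exp(-rT) = 0.99203191; exp(-qT) = 0.98609754
P = K * exp(-rT) * N(-d2) - S_0 * exp(-qT) * N(-d1)
N(-d1) = 0.44916005; N(-d2) = 0.56161258
P = 23.3100 * 0.99203191 * 0.56161258 - 23.3600 * 0.98609754 * 0.44916005 = 2.6404


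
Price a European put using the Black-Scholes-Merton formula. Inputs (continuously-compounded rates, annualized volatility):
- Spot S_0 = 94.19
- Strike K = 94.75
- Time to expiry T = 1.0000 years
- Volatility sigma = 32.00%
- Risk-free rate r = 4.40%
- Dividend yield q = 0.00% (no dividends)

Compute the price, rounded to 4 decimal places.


Answer: Price = 10.0727

Derivation:
d1 = (ln(S/K) + (r - q + 0.5*sigma^2) * T) / (sigma * sqrt(T)) = 0.27897555
d2 = d1 - sigma * sqrt(T) = -0.04102445
exp(-rT) = 0.95695396; exp(-qT) = 1.00000000
P = K * exp(-rT) * N(-d2) - S_0 * exp(-qT) * N(-d1)
N(-d1) = 0.39013180; N(-d2) = 0.51636180
P = 94.7500 * 0.95695396 * 0.51636180 - 94.1900 * 1.00000000 * 0.39013180 = 10.0727


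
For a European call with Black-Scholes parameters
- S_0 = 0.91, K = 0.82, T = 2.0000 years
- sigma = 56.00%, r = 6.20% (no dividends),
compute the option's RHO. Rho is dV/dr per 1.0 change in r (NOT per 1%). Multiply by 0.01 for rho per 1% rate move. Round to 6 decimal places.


d1 = 0.6840503767; d2 = -0.1079092182
phi(d1) = 0.3157195397; exp(-qT) = 1.0000000000; exp(-rT) = 0.8833798409
N(d2) = 0.4570338524
Rho = K*T*exp(-rT)*N(d2) = 0.8200 * 2.0000 * 0.8833798409 * 0.4570338524 = 0.662125

Answer: Rho = 0.662125


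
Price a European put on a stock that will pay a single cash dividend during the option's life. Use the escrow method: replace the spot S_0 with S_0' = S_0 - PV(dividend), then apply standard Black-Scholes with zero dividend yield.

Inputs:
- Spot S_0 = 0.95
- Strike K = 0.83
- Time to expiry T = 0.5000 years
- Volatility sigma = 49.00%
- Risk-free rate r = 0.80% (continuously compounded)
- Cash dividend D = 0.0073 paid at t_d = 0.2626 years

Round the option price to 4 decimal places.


PV(D) = D * exp(-r * t_d) = 0.0073 * 0.99790141 = 0.00728468
S_0' = S_0 - PV(D) = 0.9500 - 0.00728468 = 0.94271532
d1 = (ln(S_0'/K) + (r + sigma^2/2)*T) / (sigma*sqrt(T)) = 0.55230422
d2 = d1 - sigma*sqrt(T) = 0.20582190
exp(-rT) = 0.99600799
N(-d1) = 0.29036997; N(-d2) = 0.41846502
P = K * exp(-rT) * N(-d2) - S_0' * N(-d1) = 0.8300 * 0.99600799 * 0.41846502 - 0.94271532 * 0.29036997 = 0.0722

Answer: Price = 0.0722


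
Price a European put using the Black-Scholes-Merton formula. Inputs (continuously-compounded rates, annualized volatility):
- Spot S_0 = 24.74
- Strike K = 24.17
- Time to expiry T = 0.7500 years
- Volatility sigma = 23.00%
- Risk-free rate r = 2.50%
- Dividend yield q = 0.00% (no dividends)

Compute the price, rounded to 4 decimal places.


d1 = (ln(S/K) + (r - q + 0.5*sigma^2) * T) / (sigma * sqrt(T)) = 0.31074835
d2 = d1 - sigma * sqrt(T) = 0.11156251
exp(-rT) = 0.98142469; exp(-qT) = 1.00000000
P = K * exp(-rT) * N(-d2) - S_0 * exp(-qT) * N(-d1)
N(-d1) = 0.37799597; N(-d2) = 0.45558515
P = 24.1700 * 0.98142469 * 0.45558515 - 24.7400 * 1.00000000 * 0.37799597 = 1.4553

Answer: Price = 1.4553


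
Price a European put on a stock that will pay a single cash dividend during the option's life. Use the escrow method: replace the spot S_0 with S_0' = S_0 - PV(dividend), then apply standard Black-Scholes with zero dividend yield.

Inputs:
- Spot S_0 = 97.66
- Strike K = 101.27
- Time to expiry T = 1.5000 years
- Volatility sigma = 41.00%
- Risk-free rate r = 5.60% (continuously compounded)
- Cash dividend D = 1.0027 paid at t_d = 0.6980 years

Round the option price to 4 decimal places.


Answer: Price = 17.0735

Derivation:
PV(D) = D * exp(-r * t_d) = 1.0027 * 0.96166608 = 0.96426258
S_0' = S_0 - PV(D) = 97.6600 - 0.96426258 = 96.69573742
d1 = (ln(S_0'/K) + (r + sigma^2/2)*T) / (sigma*sqrt(T)) = 0.32630809
d2 = d1 - sigma*sqrt(T) = -0.17583731
exp(-rT) = 0.91943126
N(-d1) = 0.37209564; N(-d2) = 0.56978912
P = K * exp(-rT) * N(-d2) - S_0' * N(-d1) = 101.2700 * 0.91943126 * 0.56978912 - 96.69573742 * 0.37209564 = 17.0735


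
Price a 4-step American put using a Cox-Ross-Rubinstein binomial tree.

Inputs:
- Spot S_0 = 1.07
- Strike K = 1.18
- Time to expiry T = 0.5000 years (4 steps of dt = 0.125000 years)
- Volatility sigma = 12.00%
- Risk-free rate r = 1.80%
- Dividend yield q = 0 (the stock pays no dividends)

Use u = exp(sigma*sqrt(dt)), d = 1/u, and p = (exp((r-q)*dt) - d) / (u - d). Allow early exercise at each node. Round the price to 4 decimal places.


dt = T/N = 0.125000
u = exp(sigma*sqrt(dt)) = 1.043339; d = 1/u = 0.958461
p = (exp((r-q)*dt) - d) / (u - d) = 0.515933
Discount per step: exp(-r*dt) = 0.997753
Stock lattice S(k, i) with i counting down-moves:
  k=0: S(0,0) = 1.0700
  k=1: S(1,0) = 1.1164; S(1,1) = 1.0256
  k=2: S(2,0) = 1.1648; S(2,1) = 1.0700; S(2,2) = 0.9830
  k=3: S(3,0) = 1.2152; S(3,1) = 1.1164; S(3,2) = 1.0256; S(3,3) = 0.9421
  k=4: S(4,0) = 1.2679; S(4,1) = 1.1648; S(4,2) = 1.0700; S(4,3) = 0.9830; S(4,4) = 0.9030
Terminal payoffs V(N, i) = max(K - S_T, 0):
  V(4,0) = 0.000000; V(4,1) = 0.015244; V(4,2) = 0.110000; V(4,3) = 0.197047; V(4,4) = 0.277013
Backward induction: V(k, i) = exp(-r*dt) * [p * V(k+1, i) + (1-p) * V(k+1, i+1)]; then take max(V_cont, immediate exercise) for American.
  V(3,0) = exp(-r*dt) * [p*0.000000 + (1-p)*0.015244] = 0.007363; exercise = 0.000000; V(3,0) = max -> 0.007363
  V(3,1) = exp(-r*dt) * [p*0.015244 + (1-p)*0.110000] = 0.060975; exercise = 0.063627; V(3,1) = max -> 0.063627
  V(3,2) = exp(-r*dt) * [p*0.110000 + (1-p)*0.197047] = 0.151795; exercise = 0.154447; V(3,2) = max -> 0.154447
  V(3,3) = exp(-r*dt) * [p*0.197047 + (1-p)*0.277013] = 0.235226; exercise = 0.237878; V(3,3) = max -> 0.237878
  V(2,0) = exp(-r*dt) * [p*0.007363 + (1-p)*0.063627] = 0.034521; exercise = 0.015244; V(2,0) = max -> 0.034521
  V(2,1) = exp(-r*dt) * [p*0.063627 + (1-p)*0.154447] = 0.107348; exercise = 0.110000; V(2,1) = max -> 0.110000
  V(2,2) = exp(-r*dt) * [p*0.154447 + (1-p)*0.237878] = 0.194395; exercise = 0.197047; V(2,2) = max -> 0.197047
  V(1,0) = exp(-r*dt) * [p*0.034521 + (1-p)*0.110000] = 0.070898; exercise = 0.063627; V(1,0) = max -> 0.070898
  V(1,1) = exp(-r*dt) * [p*0.110000 + (1-p)*0.197047] = 0.151795; exercise = 0.154447; V(1,1) = max -> 0.154447
  V(0,0) = exp(-r*dt) * [p*0.070898 + (1-p)*0.154447] = 0.111091; exercise = 0.110000; V(0,0) = max -> 0.111091

Answer: Price = V(0,0) = 0.1111


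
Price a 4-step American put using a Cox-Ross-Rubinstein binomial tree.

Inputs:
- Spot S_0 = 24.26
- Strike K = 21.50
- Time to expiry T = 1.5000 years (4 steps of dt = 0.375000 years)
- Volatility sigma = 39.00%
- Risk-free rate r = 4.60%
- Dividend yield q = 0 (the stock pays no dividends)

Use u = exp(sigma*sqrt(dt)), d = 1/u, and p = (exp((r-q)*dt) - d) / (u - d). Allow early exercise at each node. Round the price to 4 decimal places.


dt = T/N = 0.375000
u = exp(sigma*sqrt(dt)) = 1.269757; d = 1/u = 0.787552
p = (exp((r-q)*dt) - d) / (u - d) = 0.476659
Discount per step: exp(-r*dt) = 0.982898
Stock lattice S(k, i) with i counting down-moves:
  k=0: S(0,0) = 24.2600
  k=1: S(1,0) = 30.8043; S(1,1) = 19.1060
  k=2: S(2,0) = 39.1140; S(2,1) = 24.2600; S(2,2) = 15.0470
  k=3: S(3,0) = 49.6652; S(3,1) = 30.8043; S(3,2) = 19.1060; S(3,3) = 11.8503
  k=4: S(4,0) = 63.0627; S(4,1) = 39.1140; S(4,2) = 24.2600; S(4,3) = 15.0470; S(4,4) = 9.3327
Terminal payoffs V(N, i) = max(K - S_T, 0):
  V(4,0) = 0.000000; V(4,1) = 0.000000; V(4,2) = 0.000000; V(4,3) = 6.453003; V(4,4) = 12.167267
Backward induction: V(k, i) = exp(-r*dt) * [p * V(k+1, i) + (1-p) * V(k+1, i+1)]; then take max(V_cont, immediate exercise) for American.
  V(3,0) = exp(-r*dt) * [p*0.000000 + (1-p)*0.000000] = 0.000000; exercise = 0.000000; V(3,0) = max -> 0.000000
  V(3,1) = exp(-r*dt) * [p*0.000000 + (1-p)*0.000000] = 0.000000; exercise = 0.000000; V(3,1) = max -> 0.000000
  V(3,2) = exp(-r*dt) * [p*0.000000 + (1-p)*6.453003] = 3.319363; exercise = 2.393976; V(3,2) = max -> 3.319363
  V(3,3) = exp(-r*dt) * [p*6.453003 + (1-p)*12.167267] = 9.282006; exercise = 9.649700; V(3,3) = max -> 9.649700
  V(2,0) = exp(-r*dt) * [p*0.000000 + (1-p)*0.000000] = 0.000000; exercise = 0.000000; V(2,0) = max -> 0.000000
  V(2,1) = exp(-r*dt) * [p*0.000000 + (1-p)*3.319363] = 1.707448; exercise = 0.000000; V(2,1) = max -> 1.707448
  V(2,2) = exp(-r*dt) * [p*3.319363 + (1-p)*9.649700] = 6.518859; exercise = 6.453003; V(2,2) = max -> 6.518859
  V(1,0) = exp(-r*dt) * [p*0.000000 + (1-p)*1.707448] = 0.878295; exercise = 0.000000; V(1,0) = max -> 0.878295
  V(1,1) = exp(-r*dt) * [p*1.707448 + (1-p)*6.518859] = 4.153191; exercise = 2.393976; V(1,1) = max -> 4.153191
  V(0,0) = exp(-r*dt) * [p*0.878295 + (1-p)*4.153191] = 2.547849; exercise = 0.000000; V(0,0) = max -> 2.547849

Answer: Price = V(0,0) = 2.5478


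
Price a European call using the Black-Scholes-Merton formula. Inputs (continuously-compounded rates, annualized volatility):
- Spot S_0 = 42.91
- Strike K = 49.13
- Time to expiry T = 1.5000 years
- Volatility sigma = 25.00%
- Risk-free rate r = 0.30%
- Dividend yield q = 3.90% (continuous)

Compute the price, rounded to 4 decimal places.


Answer: Price = 2.2154

Derivation:
d1 = (ln(S/K) + (r - q + 0.5*sigma^2) * T) / (sigma * sqrt(T)) = -0.46537022
d2 = d1 - sigma * sqrt(T) = -0.77155644
exp(-rT) = 0.99551011; exp(-qT) = 0.94317824
C = S_0 * exp(-qT) * N(d1) - K * exp(-rT) * N(d2)
N(d1) = 0.32083318; N(d2) = 0.22018859
C = 42.9100 * 0.94317824 * 0.32083318 - 49.1300 * 0.99551011 * 0.22018859 = 2.2154


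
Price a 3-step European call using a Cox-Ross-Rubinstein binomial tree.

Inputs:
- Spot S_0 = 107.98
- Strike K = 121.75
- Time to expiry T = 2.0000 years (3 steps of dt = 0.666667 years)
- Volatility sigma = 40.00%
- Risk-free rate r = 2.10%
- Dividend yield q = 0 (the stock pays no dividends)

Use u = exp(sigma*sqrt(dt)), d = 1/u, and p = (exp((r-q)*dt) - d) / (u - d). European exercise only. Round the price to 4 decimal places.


Answer: Price = V(0,0) = 22.2952

Derivation:
dt = T/N = 0.666667
u = exp(sigma*sqrt(dt)) = 1.386245; d = 1/u = 0.721373
p = (exp((r-q)*dt) - d) / (u - d) = 0.440273
Discount per step: exp(-r*dt) = 0.986098
Stock lattice S(k, i) with i counting down-moves:
  k=0: S(0,0) = 107.9800
  k=1: S(1,0) = 149.6867; S(1,1) = 77.8939
  k=2: S(2,0) = 207.5025; S(2,1) = 107.9800; S(2,2) = 56.1906
  k=3: S(3,0) = 287.6493; S(3,1) = 149.6867; S(3,2) = 77.8939; S(3,3) = 40.5344
Terminal payoffs V(N, i) = max(S_T - K, 0):
  V(3,0) = 165.899269; V(3,1) = 27.936732; V(3,2) = 0.000000; V(3,3) = 0.000000
Backward induction: V(k, i) = exp(-r*dt) * [p * V(k+1, i) + (1-p) * V(k+1, i+1)].
  V(2,0) = exp(-r*dt) * [p*165.899269 + (1-p)*27.936732] = 87.445104
  V(2,1) = exp(-r*dt) * [p*27.936732 + (1-p)*0.000000] = 12.128798
  V(2,2) = exp(-r*dt) * [p*0.000000 + (1-p)*0.000000] = 0.000000
  V(1,0) = exp(-r*dt) * [p*87.445104 + (1-p)*12.128798] = 44.658930
  V(1,1) = exp(-r*dt) * [p*12.128798 + (1-p)*0.000000] = 5.265746
  V(0,0) = exp(-r*dt) * [p*44.658930 + (1-p)*5.265746] = 22.295183


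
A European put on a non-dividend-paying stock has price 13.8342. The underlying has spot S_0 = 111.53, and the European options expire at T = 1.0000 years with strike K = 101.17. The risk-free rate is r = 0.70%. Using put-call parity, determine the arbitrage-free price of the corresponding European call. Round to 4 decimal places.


Answer: Call price = 24.8999

Derivation:
Put-call parity: C - P = S_0 * exp(-qT) - K * exp(-rT).
S_0 * exp(-qT) = 111.5300 * 1.00000000 = 111.53000000
K * exp(-rT) = 101.1700 * 0.99302444 = 100.46428289
C = P + S*exp(-qT) - K*exp(-rT)
C = 13.8342 + 111.53000000 - 100.46428289 = 24.8999


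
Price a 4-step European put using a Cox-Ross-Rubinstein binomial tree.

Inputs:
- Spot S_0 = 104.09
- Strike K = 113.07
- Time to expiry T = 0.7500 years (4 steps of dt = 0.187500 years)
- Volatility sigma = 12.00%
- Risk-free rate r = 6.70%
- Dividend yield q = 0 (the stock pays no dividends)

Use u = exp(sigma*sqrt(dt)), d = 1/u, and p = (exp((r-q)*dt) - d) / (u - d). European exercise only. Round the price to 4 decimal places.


dt = T/N = 0.187500
u = exp(sigma*sqrt(dt)) = 1.053335; d = 1/u = 0.949365
p = (exp((r-q)*dt) - d) / (u - d) = 0.608603
Discount per step: exp(-r*dt) = 0.987516
Stock lattice S(k, i) with i counting down-moves:
  k=0: S(0,0) = 104.0900
  k=1: S(1,0) = 109.6417; S(1,1) = 98.8194
  k=2: S(2,0) = 115.4894; S(2,1) = 104.0900; S(2,2) = 93.8158
  k=3: S(3,0) = 121.6491; S(3,1) = 109.6417; S(3,2) = 98.8194; S(3,3) = 89.0654
  k=4: S(4,0) = 128.1373; S(4,1) = 115.4894; S(4,2) = 104.0900; S(4,3) = 93.8158; S(4,4) = 84.5556
Terminal payoffs V(N, i) = max(K - S_T, 0):
  V(4,0) = 0.000000; V(4,1) = 0.000000; V(4,2) = 8.980000; V(4,3) = 19.254240; V(4,4) = 28.514357
Backward induction: V(k, i) = exp(-r*dt) * [p * V(k+1, i) + (1-p) * V(k+1, i+1)].
  V(3,0) = exp(-r*dt) * [p*0.000000 + (1-p)*0.000000] = 0.000000
  V(3,1) = exp(-r*dt) * [p*0.000000 + (1-p)*8.980000] = 3.470867
  V(3,2) = exp(-r*dt) * [p*8.980000 + (1-p)*19.254240] = 12.838999
  V(3,3) = exp(-r*dt) * [p*19.254240 + (1-p)*28.514357] = 22.593007
  V(2,0) = exp(-r*dt) * [p*0.000000 + (1-p)*3.470867] = 1.341528
  V(2,1) = exp(-r*dt) * [p*3.470867 + (1-p)*12.838999] = 7.048421
  V(2,2) = exp(-r*dt) * [p*12.838999 + (1-p)*22.593007] = 16.448748
  V(1,0) = exp(-r*dt) * [p*1.341528 + (1-p)*7.048421] = 3.530556
  V(1,1) = exp(-r*dt) * [p*7.048421 + (1-p)*16.448748] = 10.593757
  V(0,0) = exp(-r*dt) * [p*3.530556 + (1-p)*10.593757] = 6.216485

Answer: Price = V(0,0) = 6.2165


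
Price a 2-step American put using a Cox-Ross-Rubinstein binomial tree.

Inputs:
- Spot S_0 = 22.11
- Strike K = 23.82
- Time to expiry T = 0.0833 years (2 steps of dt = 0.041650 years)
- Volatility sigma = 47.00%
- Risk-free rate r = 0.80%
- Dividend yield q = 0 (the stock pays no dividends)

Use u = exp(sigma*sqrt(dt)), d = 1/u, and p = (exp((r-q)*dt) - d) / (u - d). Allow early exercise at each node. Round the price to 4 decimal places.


dt = T/N = 0.041650
u = exp(sigma*sqrt(dt)) = 1.100670; d = 1/u = 0.908537
p = (exp((r-q)*dt) - d) / (u - d) = 0.477773
Discount per step: exp(-r*dt) = 0.999667
Stock lattice S(k, i) with i counting down-moves:
  k=0: S(0,0) = 22.1100
  k=1: S(1,0) = 24.3358; S(1,1) = 20.0878
  k=2: S(2,0) = 26.7857; S(2,1) = 22.1100; S(2,2) = 18.2505
Terminal payoffs V(N, i) = max(K - S_T, 0):
  V(2,0) = 0.000000; V(2,1) = 1.710000; V(2,2) = 5.569515
Backward induction: V(k, i) = exp(-r*dt) * [p * V(k+1, i) + (1-p) * V(k+1, i+1)]; then take max(V_cont, immediate exercise) for American.
  V(1,0) = exp(-r*dt) * [p*0.000000 + (1-p)*1.710000] = 0.892711; exercise = 0.000000; V(1,0) = max -> 0.892711
  V(1,1) = exp(-r*dt) * [p*1.710000 + (1-p)*5.569515] = 3.724301; exercise = 3.732237; V(1,1) = max -> 3.732237
  V(0,0) = exp(-r*dt) * [p*0.892711 + (1-p)*3.732237] = 2.374796; exercise = 1.710000; V(0,0) = max -> 2.374796

Answer: Price = V(0,0) = 2.3748


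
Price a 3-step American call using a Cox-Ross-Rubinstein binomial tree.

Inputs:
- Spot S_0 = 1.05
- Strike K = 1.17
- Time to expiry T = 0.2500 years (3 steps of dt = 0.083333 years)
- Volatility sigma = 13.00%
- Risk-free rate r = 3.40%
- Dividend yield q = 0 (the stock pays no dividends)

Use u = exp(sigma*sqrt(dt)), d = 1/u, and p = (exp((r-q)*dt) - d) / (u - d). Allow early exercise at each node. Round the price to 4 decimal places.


dt = T/N = 0.083333
u = exp(sigma*sqrt(dt)) = 1.038241; d = 1/u = 0.963168
p = (exp((r-q)*dt) - d) / (u - d) = 0.528414
Discount per step: exp(-r*dt) = 0.997171
Stock lattice S(k, i) with i counting down-moves:
  k=0: S(0,0) = 1.0500
  k=1: S(1,0) = 1.0902; S(1,1) = 1.0113
  k=2: S(2,0) = 1.1318; S(2,1) = 1.0500; S(2,2) = 0.9741
  k=3: S(3,0) = 1.1751; S(3,1) = 1.0902; S(3,2) = 1.0113; S(3,3) = 0.9382
Terminal payoffs V(N, i) = max(S_T - K, 0):
  V(3,0) = 0.005124; V(3,1) = 0.000000; V(3,2) = 0.000000; V(3,3) = 0.000000
Backward induction: V(k, i) = exp(-r*dt) * [p * V(k+1, i) + (1-p) * V(k+1, i+1)]; then take max(V_cont, immediate exercise) for American.
  V(2,0) = exp(-r*dt) * [p*0.005124 + (1-p)*0.000000] = 0.002700; exercise = 0.000000; V(2,0) = max -> 0.002700
  V(2,1) = exp(-r*dt) * [p*0.000000 + (1-p)*0.000000] = 0.000000; exercise = 0.000000; V(2,1) = max -> 0.000000
  V(2,2) = exp(-r*dt) * [p*0.000000 + (1-p)*0.000000] = 0.000000; exercise = 0.000000; V(2,2) = max -> 0.000000
  V(1,0) = exp(-r*dt) * [p*0.002700 + (1-p)*0.000000] = 0.001423; exercise = 0.000000; V(1,0) = max -> 0.001423
  V(1,1) = exp(-r*dt) * [p*0.000000 + (1-p)*0.000000] = 0.000000; exercise = 0.000000; V(1,1) = max -> 0.000000
  V(0,0) = exp(-r*dt) * [p*0.001423 + (1-p)*0.000000] = 0.000750; exercise = 0.000000; V(0,0) = max -> 0.000750

Answer: Price = V(0,0) = 0.0007


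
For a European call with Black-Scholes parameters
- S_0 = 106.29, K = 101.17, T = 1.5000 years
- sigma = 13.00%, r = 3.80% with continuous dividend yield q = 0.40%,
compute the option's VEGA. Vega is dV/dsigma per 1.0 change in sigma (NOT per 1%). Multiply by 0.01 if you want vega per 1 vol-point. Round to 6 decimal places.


d1 = 0.7099999102; d2 = 0.5507830769
phi(d1) = 0.3100603046; exp(-qT) = 0.9940179641; exp(-rT) = 0.9445940694
Vega = S * exp(-qT) * phi(d1) * sqrt(T) = 106.2900 * 0.9940179641 * 0.3100603046 * 1.2247448714 = 40.121618

Answer: Vega = 40.121618


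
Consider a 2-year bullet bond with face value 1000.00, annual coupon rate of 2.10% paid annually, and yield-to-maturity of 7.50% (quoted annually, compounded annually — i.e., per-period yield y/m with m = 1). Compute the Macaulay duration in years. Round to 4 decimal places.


Coupon per period c = face * coupon_rate / m = 21.000000
Periods per year m = 1; per-period yield y/m = 0.075000
Number of cashflows N = 2
Cashflows (t years, CF_t, discount factor 1/(1+y/m)^(m*t), PV):
  t = 1.0000: CF_t = 21.000000, DF = 0.930233, PV = 19.534884
  t = 2.0000: CF_t = 1021.000000, DF = 0.865333, PV = 883.504597
Price P = sum_t PV_t = 903.039481
Macaulay numerator sum_t t * PV_t:
  t * PV_t at t = 1.0000: 19.534884
  t * PV_t at t = 2.0000: 1767.009194
Macaulay duration D = (sum_t t * PV_t) / P = 1786.544078 / 903.039481 = 1.978368

Answer: Macaulay duration = 1.9784 years


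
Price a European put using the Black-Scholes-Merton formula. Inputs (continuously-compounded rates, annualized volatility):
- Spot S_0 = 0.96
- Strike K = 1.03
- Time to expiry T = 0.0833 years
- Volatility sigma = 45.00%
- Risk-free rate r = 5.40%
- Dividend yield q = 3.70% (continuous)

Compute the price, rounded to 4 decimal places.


d1 = (ln(S/K) + (r - q + 0.5*sigma^2) * T) / (sigma * sqrt(T)) = -0.46605778
d2 = d1 - sigma * sqrt(T) = -0.59593561
exp(-rT) = 0.99551190; exp(-qT) = 0.99692264
P = K * exp(-rT) * N(-d2) - S_0 * exp(-qT) * N(-d1)
N(-d1) = 0.67941293; N(-d2) = 0.72439088
P = 1.0300 * 0.99551190 * 0.72439088 - 0.9600 * 0.99692264 * 0.67941293 = 0.0925

Answer: Price = 0.0925


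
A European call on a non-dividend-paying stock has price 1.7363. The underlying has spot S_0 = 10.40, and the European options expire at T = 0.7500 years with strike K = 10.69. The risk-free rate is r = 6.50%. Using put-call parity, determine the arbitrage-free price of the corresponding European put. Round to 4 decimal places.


Put-call parity: C - P = S_0 * exp(-qT) - K * exp(-rT).
S_0 * exp(-qT) = 10.4000 * 1.00000000 = 10.40000000
K * exp(-rT) = 10.6900 * 0.95241920 = 10.18136130
P = C - S*exp(-qT) + K*exp(-rT)
P = 1.7363 - 10.40000000 + 10.18136130 = 1.5177

Answer: Put price = 1.5177


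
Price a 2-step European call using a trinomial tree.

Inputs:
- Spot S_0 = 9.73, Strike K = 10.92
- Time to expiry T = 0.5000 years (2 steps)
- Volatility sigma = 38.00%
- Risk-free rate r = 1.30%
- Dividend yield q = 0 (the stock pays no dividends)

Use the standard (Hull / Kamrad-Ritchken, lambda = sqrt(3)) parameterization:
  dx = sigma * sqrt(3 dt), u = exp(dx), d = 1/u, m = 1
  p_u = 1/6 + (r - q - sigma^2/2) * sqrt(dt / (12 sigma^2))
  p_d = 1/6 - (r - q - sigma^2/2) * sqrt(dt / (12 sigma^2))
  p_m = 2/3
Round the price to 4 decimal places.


Answer: Price = V(0,0) = 0.6595

Derivation:
dt = T/N = 0.250000; dx = sigma*sqrt(3*dt) = 0.329090
u = exp(dx) = 1.389702; d = 1/u = 0.719579
p_u = 0.144180, p_m = 0.666667, p_d = 0.189153
Discount per step: exp(-r*dt) = 0.996755
Stock lattice S(k, j) with j the centered position index:
  k=0: S(0,+0) = 9.7300
  k=1: S(1,-1) = 7.0015; S(1,+0) = 9.7300; S(1,+1) = 13.5218
  k=2: S(2,-2) = 5.0381; S(2,-1) = 7.0015; S(2,+0) = 9.7300; S(2,+1) = 13.5218; S(2,+2) = 18.7913
Terminal payoffs V(N, j) = max(S_T - K, 0):
  V(2,-2) = 0.000000; V(2,-1) = 0.000000; V(2,+0) = 0.000000; V(2,+1) = 2.601805; V(2,+2) = 7.871285
Backward induction: V(k, j) = exp(-r*dt) * [p_u * V(k+1, j+1) + p_m * V(k+1, j) + p_d * V(k+1, j-1)]
  V(1,-1) = exp(-r*dt) * [p_u*0.000000 + p_m*0.000000 + p_d*0.000000] = 0.000000
  V(1,+0) = exp(-r*dt) * [p_u*2.601805 + p_m*0.000000 + p_d*0.000000] = 0.373912
  V(1,+1) = exp(-r*dt) * [p_u*7.871285 + p_m*2.601805 + p_d*0.000000] = 2.860111
  V(0,+0) = exp(-r*dt) * [p_u*2.860111 + p_m*0.373912 + p_d*0.000000] = 0.659500


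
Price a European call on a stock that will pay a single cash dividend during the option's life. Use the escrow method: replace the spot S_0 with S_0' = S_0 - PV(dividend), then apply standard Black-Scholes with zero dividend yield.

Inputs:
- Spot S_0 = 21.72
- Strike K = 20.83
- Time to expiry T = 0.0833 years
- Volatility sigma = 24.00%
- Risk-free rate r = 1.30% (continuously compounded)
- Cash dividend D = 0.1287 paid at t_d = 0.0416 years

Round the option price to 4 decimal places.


PV(D) = D * exp(-r * t_d) = 0.1287 * 0.99945935 = 0.12863042
S_0' = S_0 - PV(D) = 21.7200 - 0.12863042 = 21.59136958
d1 = (ln(S_0'/K) + (r + sigma^2/2)*T) / (sigma*sqrt(T)) = 0.56853473
d2 = d1 - sigma*sqrt(T) = 0.49926656
exp(-rT) = 0.99891769
N(d1) = 0.71516404; N(d2) = 0.69120420
C = S_0' * N(d1) - K * exp(-rT) * N(d2) = 21.59136958 * 0.71516404 - 20.8300 * 0.99891769 * 0.69120420 = 1.0592

Answer: Price = 1.0592


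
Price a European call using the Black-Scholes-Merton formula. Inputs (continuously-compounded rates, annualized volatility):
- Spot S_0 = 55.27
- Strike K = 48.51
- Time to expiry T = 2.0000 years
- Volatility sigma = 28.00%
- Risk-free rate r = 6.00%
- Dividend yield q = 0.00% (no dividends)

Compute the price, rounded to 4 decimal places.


Answer: Price = 15.3008

Derivation:
d1 = (ln(S/K) + (r - q + 0.5*sigma^2) * T) / (sigma * sqrt(T)) = 0.83049768
d2 = d1 - sigma * sqrt(T) = 0.43451788
exp(-rT) = 0.88692044; exp(-qT) = 1.00000000
C = S_0 * exp(-qT) * N(d1) - K * exp(-rT) * N(d2)
N(d1) = 0.79687127; N(d2) = 0.66804379
C = 55.2700 * 1.00000000 * 0.79687127 - 48.5100 * 0.88692044 * 0.66804379 = 15.3008


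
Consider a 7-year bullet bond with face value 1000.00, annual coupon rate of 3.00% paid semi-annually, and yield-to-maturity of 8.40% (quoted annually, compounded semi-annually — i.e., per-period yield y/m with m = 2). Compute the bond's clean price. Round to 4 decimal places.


Coupon per period c = face * coupon_rate / m = 15.000000
Periods per year m = 2; per-period yield y/m = 0.042000
Number of cashflows N = 14
Cashflows (t years, CF_t, discount factor 1/(1+y/m)^(m*t), PV):
  t = 0.5000: CF_t = 15.000000, DF = 0.959693, PV = 14.395393
  t = 1.0000: CF_t = 15.000000, DF = 0.921010, PV = 13.815157
  t = 1.5000: CF_t = 15.000000, DF = 0.883887, PV = 13.258308
  t = 2.0000: CF_t = 15.000000, DF = 0.848260, PV = 12.723904
  t = 2.5000: CF_t = 15.000000, DF = 0.814069, PV = 12.211040
  t = 3.0000: CF_t = 15.000000, DF = 0.781257, PV = 11.718849
  t = 3.5000: CF_t = 15.000000, DF = 0.749766, PV = 11.246496
  t = 4.0000: CF_t = 15.000000, DF = 0.719545, PV = 10.793182
  t = 4.5000: CF_t = 15.000000, DF = 0.690543, PV = 10.358140
  t = 5.0000: CF_t = 15.000000, DF = 0.662709, PV = 9.940634
  t = 5.5000: CF_t = 15.000000, DF = 0.635997, PV = 9.539956
  t = 6.0000: CF_t = 15.000000, DF = 0.610362, PV = 9.155428
  t = 6.5000: CF_t = 15.000000, DF = 0.585760, PV = 8.786399
  t = 7.0000: CF_t = 1015.000000, DF = 0.562150, PV = 570.581881
Price P = sum_t PV_t = 718.524767

Answer: Price = 718.5248


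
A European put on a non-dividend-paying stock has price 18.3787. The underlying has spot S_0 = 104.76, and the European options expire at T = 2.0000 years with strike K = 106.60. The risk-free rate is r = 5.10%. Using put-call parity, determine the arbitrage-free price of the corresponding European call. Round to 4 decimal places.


Answer: Call price = 26.8757

Derivation:
Put-call parity: C - P = S_0 * exp(-qT) - K * exp(-rT).
S_0 * exp(-qT) = 104.7600 * 1.00000000 = 104.76000000
K * exp(-rT) = 106.6000 * 0.90302955 = 96.26295021
C = P + S*exp(-qT) - K*exp(-rT)
C = 18.3787 + 104.76000000 - 96.26295021 = 26.8757


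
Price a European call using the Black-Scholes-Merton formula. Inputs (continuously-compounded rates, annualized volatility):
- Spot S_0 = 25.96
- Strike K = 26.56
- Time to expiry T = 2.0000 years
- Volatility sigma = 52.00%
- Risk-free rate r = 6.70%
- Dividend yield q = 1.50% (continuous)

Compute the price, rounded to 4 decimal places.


Answer: Price = 7.9683

Derivation:
d1 = (ln(S/K) + (r - q + 0.5*sigma^2) * T) / (sigma * sqrt(T)) = 0.47804575
d2 = d1 - sigma * sqrt(T) = -0.25734530
exp(-rT) = 0.87459006; exp(-qT) = 0.97044553
C = S_0 * exp(-qT) * N(d1) - K * exp(-rT) * N(d2)
N(d1) = 0.68369118; N(d2) = 0.39845611
C = 25.9600 * 0.97044553 * 0.68369118 - 26.5600 * 0.87459006 * 0.39845611 = 7.9683


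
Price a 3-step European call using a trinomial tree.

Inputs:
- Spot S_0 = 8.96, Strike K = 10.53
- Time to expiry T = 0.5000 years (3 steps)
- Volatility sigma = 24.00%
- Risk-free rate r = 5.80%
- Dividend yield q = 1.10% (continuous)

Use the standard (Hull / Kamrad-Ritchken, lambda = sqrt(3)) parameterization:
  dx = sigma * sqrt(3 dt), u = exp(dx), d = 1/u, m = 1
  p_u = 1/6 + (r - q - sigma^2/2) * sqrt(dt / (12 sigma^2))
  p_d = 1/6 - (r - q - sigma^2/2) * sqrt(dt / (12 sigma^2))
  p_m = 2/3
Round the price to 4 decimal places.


dt = T/N = 0.166667; dx = sigma*sqrt(3*dt) = 0.169706
u = exp(dx) = 1.184956; d = 1/u = 0.843913
p_u = 0.175604, p_m = 0.666667, p_d = 0.157730
Discount per step: exp(-r*dt) = 0.990380
Stock lattice S(k, j) with j the centered position index:
  k=0: S(0,+0) = 8.9600
  k=1: S(1,-1) = 7.5615; S(1,+0) = 8.9600; S(1,+1) = 10.6172
  k=2: S(2,-2) = 6.3812; S(2,-1) = 7.5615; S(2,+0) = 8.9600; S(2,+1) = 10.6172; S(2,+2) = 12.5809
  k=3: S(3,-3) = 5.3852; S(3,-2) = 6.3812; S(3,-1) = 7.5615; S(3,+0) = 8.9600; S(3,+1) = 10.6172; S(3,+2) = 12.5809; S(3,+3) = 14.9078
Terminal payoffs V(N, j) = max(S_T - K, 0):
  V(3,-3) = 0.000000; V(3,-2) = 0.000000; V(3,-1) = 0.000000; V(3,+0) = 0.000000; V(3,+1) = 0.087206; V(3,+2) = 2.050921; V(3,+3) = 4.377838
Backward induction: V(k, j) = exp(-r*dt) * [p_u * V(k+1, j+1) + p_m * V(k+1, j) + p_d * V(k+1, j-1)]
  V(2,-2) = exp(-r*dt) * [p_u*0.000000 + p_m*0.000000 + p_d*0.000000] = 0.000000
  V(2,-1) = exp(-r*dt) * [p_u*0.000000 + p_m*0.000000 + p_d*0.000000] = 0.000000
  V(2,+0) = exp(-r*dt) * [p_u*0.087206 + p_m*0.000000 + p_d*0.000000] = 0.015166
  V(2,+1) = exp(-r*dt) * [p_u*2.050921 + p_m*0.087206 + p_d*0.000000] = 0.414262
  V(2,+2) = exp(-r*dt) * [p_u*4.377838 + p_m*2.050921 + p_d*0.087206] = 2.129119
  V(1,-1) = exp(-r*dt) * [p_u*0.015166 + p_m*0.000000 + p_d*0.000000] = 0.002638
  V(1,+0) = exp(-r*dt) * [p_u*0.414262 + p_m*0.015166 + p_d*0.000000] = 0.082060
  V(1,+1) = exp(-r*dt) * [p_u*2.129119 + p_m*0.414262 + p_d*0.015166] = 0.646172
  V(0,+0) = exp(-r*dt) * [p_u*0.646172 + p_m*0.082060 + p_d*0.002638] = 0.166971

Answer: Price = V(0,0) = 0.1670


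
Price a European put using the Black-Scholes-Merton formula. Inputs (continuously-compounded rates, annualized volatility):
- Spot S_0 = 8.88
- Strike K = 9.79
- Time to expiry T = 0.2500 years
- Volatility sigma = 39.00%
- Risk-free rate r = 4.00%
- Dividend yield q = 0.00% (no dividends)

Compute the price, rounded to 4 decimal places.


Answer: Price = 1.1988

Derivation:
d1 = (ln(S/K) + (r - q + 0.5*sigma^2) * T) / (sigma * sqrt(T)) = -0.35152513
d2 = d1 - sigma * sqrt(T) = -0.54652513
exp(-rT) = 0.99004983; exp(-qT) = 1.00000000
P = K * exp(-rT) * N(-d2) - S_0 * exp(-qT) * N(-d1)
N(-d1) = 0.63740279; N(-d2) = 0.70764749
P = 9.7900 * 0.99004983 * 0.70764749 - 8.8800 * 1.00000000 * 0.63740279 = 1.1988


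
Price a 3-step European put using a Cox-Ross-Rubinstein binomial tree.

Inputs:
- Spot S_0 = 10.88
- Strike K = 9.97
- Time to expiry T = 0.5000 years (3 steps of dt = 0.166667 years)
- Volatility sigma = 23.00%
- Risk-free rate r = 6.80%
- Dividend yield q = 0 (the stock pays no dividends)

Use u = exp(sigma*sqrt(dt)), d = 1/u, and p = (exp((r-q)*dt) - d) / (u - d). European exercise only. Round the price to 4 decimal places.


Answer: Price = V(0,0) = 0.1905

Derivation:
dt = T/N = 0.166667
u = exp(sigma*sqrt(dt)) = 1.098447; d = 1/u = 0.910376
p = (exp((r-q)*dt) - d) / (u - d) = 0.537147
Discount per step: exp(-r*dt) = 0.988731
Stock lattice S(k, i) with i counting down-moves:
  k=0: S(0,0) = 10.8800
  k=1: S(1,0) = 11.9511; S(1,1) = 9.9049
  k=2: S(2,0) = 13.1276; S(2,1) = 10.8800; S(2,2) = 9.0172
  k=3: S(3,0) = 14.4200; S(3,1) = 11.9511; S(3,2) = 9.9049; S(3,3) = 8.2090
Terminal payoffs V(N, i) = max(K - S_T, 0):
  V(3,0) = 0.000000; V(3,1) = 0.000000; V(3,2) = 0.065104; V(3,3) = 1.760969
Backward induction: V(k, i) = exp(-r*dt) * [p * V(k+1, i) + (1-p) * V(k+1, i+1)].
  V(2,0) = exp(-r*dt) * [p*0.000000 + (1-p)*0.000000] = 0.000000
  V(2,1) = exp(-r*dt) * [p*0.000000 + (1-p)*0.065104] = 0.029794
  V(2,2) = exp(-r*dt) * [p*0.065104 + (1-p)*1.760969] = 0.840461
  V(1,0) = exp(-r*dt) * [p*0.000000 + (1-p)*0.029794] = 0.013635
  V(1,1) = exp(-r*dt) * [p*0.029794 + (1-p)*0.840461] = 0.400450
  V(0,0) = exp(-r*dt) * [p*0.013635 + (1-p)*0.400450] = 0.190502


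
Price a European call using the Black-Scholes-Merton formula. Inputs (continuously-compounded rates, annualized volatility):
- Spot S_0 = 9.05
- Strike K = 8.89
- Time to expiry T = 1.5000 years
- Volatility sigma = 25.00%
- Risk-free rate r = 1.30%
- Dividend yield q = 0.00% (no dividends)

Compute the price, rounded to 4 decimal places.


Answer: Price = 1.2548

Derivation:
d1 = (ln(S/K) + (r - q + 0.5*sigma^2) * T) / (sigma * sqrt(T)) = 0.27503755
d2 = d1 - sigma * sqrt(T) = -0.03114866
exp(-rT) = 0.98068890; exp(-qT) = 1.00000000
C = S_0 * exp(-qT) * N(d1) - K * exp(-rT) * N(d2)
N(d1) = 0.60835631; N(d2) = 0.48757549
C = 9.0500 * 1.00000000 * 0.60835631 - 8.8900 * 0.98068890 * 0.48757549 = 1.2548


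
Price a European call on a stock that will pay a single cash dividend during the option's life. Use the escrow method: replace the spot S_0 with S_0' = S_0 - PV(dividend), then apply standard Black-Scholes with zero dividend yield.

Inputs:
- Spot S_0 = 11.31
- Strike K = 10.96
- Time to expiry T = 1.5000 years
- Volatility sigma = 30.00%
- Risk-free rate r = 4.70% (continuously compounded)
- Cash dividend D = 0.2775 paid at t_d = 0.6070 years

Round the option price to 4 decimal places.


Answer: Price = 1.9964

Derivation:
PV(D) = D * exp(-r * t_d) = 0.2775 * 0.97187411 = 0.26969507
S_0' = S_0 - PV(D) = 11.3100 - 0.26969507 = 11.04030493
d1 = (ln(S_0'/K) + (r + sigma^2/2)*T) / (sigma*sqrt(T)) = 0.39545754
d2 = d1 - sigma*sqrt(T) = 0.02803408
exp(-rT) = 0.93192774
N(d1) = 0.65374738; N(d2) = 0.51118252
C = S_0' * N(d1) - K * exp(-rT) * N(d2) = 11.04030493 * 0.65374738 - 10.9600 * 0.93192774 * 0.51118252 = 1.9964


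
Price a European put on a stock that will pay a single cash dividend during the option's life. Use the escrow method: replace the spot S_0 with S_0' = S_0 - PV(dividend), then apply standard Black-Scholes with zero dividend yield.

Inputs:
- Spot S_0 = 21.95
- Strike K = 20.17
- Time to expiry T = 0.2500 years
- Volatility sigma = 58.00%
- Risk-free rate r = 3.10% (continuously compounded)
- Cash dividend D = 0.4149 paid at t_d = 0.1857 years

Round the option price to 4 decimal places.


PV(D) = D * exp(-r * t_d) = 0.4149 * 0.99425984 = 0.41251841
S_0' = S_0 - PV(D) = 21.9500 - 0.41251841 = 21.53748159
d1 = (ln(S_0'/K) + (r + sigma^2/2)*T) / (sigma*sqrt(T)) = 0.39792550
d2 = d1 - sigma*sqrt(T) = 0.10792550
exp(-rT) = 0.99227995
N(-d1) = 0.34534255; N(-d2) = 0.45702739
P = K * exp(-rT) * N(-d2) - S_0' * N(-d1) = 20.1700 * 0.99227995 * 0.45702739 - 21.53748159 * 0.34534255 = 1.7093

Answer: Price = 1.7093


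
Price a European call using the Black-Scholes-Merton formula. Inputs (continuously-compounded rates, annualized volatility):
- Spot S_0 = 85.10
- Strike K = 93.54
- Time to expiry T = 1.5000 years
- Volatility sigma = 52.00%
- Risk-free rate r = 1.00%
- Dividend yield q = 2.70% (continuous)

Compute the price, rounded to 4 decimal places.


d1 = (ln(S/K) + (r - q + 0.5*sigma^2) * T) / (sigma * sqrt(T)) = 0.12991384
d2 = d1 - sigma * sqrt(T) = -0.50695349
exp(-rT) = 0.98511194; exp(-qT) = 0.96030916
C = S_0 * exp(-qT) * N(d1) - K * exp(-rT) * N(d2)
N(d1) = 0.55168270; N(d2) = 0.30609373
C = 85.1000 * 0.96030916 * 0.55168270 - 93.5400 * 0.98511194 * 0.30609373 = 16.8791

Answer: Price = 16.8791
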